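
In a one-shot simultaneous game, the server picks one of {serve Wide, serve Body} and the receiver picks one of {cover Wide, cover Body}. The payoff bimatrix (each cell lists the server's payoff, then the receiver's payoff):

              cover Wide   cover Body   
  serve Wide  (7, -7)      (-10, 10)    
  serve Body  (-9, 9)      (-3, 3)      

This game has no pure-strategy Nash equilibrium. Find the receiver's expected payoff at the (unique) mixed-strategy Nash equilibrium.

111/23

Set the receiver's expected payoff from cover Wide equal to that from cover Body:
  the receiver's payoff to cover Wide: p·(-7) + (1−p)·9 = -16p + 9
  the receiver's payoff to cover Body: p·10 + (1−p)·3 = 7p + 3
  -16p + 9 = 7p + 3  ⇒  -23p = -6  ⇒  p = 6/23.
At equilibrium the receiver is indifferent across columns, so the receiver's payoff equals the payoff from cover Wide: (6/23)·(-7) + (17/23)·9 = 111/23.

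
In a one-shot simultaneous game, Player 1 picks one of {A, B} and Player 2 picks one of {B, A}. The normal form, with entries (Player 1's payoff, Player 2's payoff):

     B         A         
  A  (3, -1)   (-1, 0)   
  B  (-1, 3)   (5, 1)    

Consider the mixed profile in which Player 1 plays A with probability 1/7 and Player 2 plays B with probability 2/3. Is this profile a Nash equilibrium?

No

Given Player 1's mix p = 1/7, Player 2's payoff from B is 17/7 but from A is 6/7. Player 2 strictly prefers B, so Player 2 would not mix.
So the proposed profile is not a Nash equilibrium.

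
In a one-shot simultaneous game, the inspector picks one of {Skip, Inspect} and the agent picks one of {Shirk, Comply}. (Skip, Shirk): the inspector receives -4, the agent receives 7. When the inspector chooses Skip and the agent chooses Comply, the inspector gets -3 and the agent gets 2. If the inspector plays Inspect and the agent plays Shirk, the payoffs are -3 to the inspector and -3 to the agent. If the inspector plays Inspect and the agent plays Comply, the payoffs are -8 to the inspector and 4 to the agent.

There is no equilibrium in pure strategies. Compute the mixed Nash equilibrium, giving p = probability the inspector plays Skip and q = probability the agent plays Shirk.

p = 7/12, q = 5/6

For the agent to be willing to mix, the agent must be indifferent between Shirk and Comply, which pins down the inspector's mix.
  the agent's expected payoff from Shirk: p·7 + (1−p)·(-3) = 10p - 3
  the agent's expected payoff from Comply: p·2 + (1−p)·4 = -2p + 4
  10p - 3 = -2p + 4  ⇒  12p = 7  ⇒  p = 7/12.
For the inspector to be willing to mix, the inspector must be indifferent between Skip and Inspect, which pins down the agent's mix.
  the inspector's payoff from Skip: q·(-4) + (1−q)·(-3) = -q - 3
  the inspector's payoff from Inspect: q·(-3) + (1−q)·(-8) = 5q - 8
  -q - 3 = 5q - 8  ⇒  -6q = -5  ⇒  q = 5/6.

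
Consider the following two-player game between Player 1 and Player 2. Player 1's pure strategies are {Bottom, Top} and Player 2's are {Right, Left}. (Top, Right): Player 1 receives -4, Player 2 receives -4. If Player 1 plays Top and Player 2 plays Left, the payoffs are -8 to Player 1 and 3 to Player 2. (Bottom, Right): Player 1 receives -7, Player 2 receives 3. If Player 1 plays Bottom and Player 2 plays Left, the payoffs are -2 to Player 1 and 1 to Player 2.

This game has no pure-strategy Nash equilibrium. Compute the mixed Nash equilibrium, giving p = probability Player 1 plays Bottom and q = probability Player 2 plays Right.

In a mixed equilibrium Player 2 is indifferent between Right and Left; this condition fixes p.
  Player 2's expected payoff from Right: p·3 + (1−p)·(-4) = 7p - 4
  Player 2's expected payoff from Left: p·1 + (1−p)·3 = -2p + 3
  7p - 4 = -2p + 3  ⇒  9p = 7  ⇒  p = 7/9.
Player 2's mix must leave Player 1 indifferent between Bottom and Top.
  Player 1's payoff to Bottom: q·(-7) + (1−q)·(-2) = -5q - 2
  Player 1's payoff to Top: q·(-4) + (1−q)·(-8) = 4q - 8
  -5q - 2 = 4q - 8  ⇒  -9q = -6  ⇒  q = 2/3.

p = 7/9, q = 2/3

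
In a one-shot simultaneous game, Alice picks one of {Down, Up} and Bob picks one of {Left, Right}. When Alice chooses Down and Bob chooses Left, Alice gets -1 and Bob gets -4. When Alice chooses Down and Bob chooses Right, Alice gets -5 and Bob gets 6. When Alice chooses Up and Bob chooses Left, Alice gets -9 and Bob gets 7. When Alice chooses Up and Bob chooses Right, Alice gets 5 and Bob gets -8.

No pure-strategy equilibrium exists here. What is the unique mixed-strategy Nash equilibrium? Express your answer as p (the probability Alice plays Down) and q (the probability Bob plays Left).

p = 3/5, q = 5/9

Bob's indifference between Left and Right determines Alice's mixing probability p:
  Bob's expected payoff from Left: p·(-4) + (1−p)·7 = -11p + 7
  Bob's expected payoff from Right: p·6 + (1−p)·(-8) = 14p - 8
  -11p + 7 = 14p - 8  ⇒  -25p = -15  ⇒  p = 3/5.
Bob's mix must leave Alice indifferent between Down and Up.
  Alice's expected payoff from Down: q·(-1) + (1−q)·(-5) = 4q - 5
  Alice's expected payoff from Up: q·(-9) + (1−q)·5 = -14q + 5
  4q - 5 = -14q + 5  ⇒  18q = 10  ⇒  q = 5/9.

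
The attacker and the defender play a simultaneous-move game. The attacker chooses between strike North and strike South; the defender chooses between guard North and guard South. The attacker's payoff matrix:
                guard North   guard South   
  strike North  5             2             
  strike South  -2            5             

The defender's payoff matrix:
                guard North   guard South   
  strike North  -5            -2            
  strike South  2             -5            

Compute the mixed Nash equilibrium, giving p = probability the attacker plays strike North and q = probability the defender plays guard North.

Set the defender's expected payoff from guard North equal to that from guard South:
  the defender's expected payoff from guard North: p·(-5) + (1−p)·2 = -7p + 2
  the defender's expected payoff from guard South: p·(-2) + (1−p)·(-5) = 3p - 5
  -7p + 2 = 3p - 5  ⇒  -10p = -7  ⇒  p = 7/10.
The attacker's indifference between strike North and strike South determines the defender's mixing probability q:
  the attacker's payoff from strike North: q·5 + (1−q)·2 = 3q + 2
  the attacker's payoff from strike South: q·(-2) + (1−q)·5 = -7q + 5
  3q + 2 = -7q + 5  ⇒  10q = 3  ⇒  q = 3/10.

p = 7/10, q = 3/10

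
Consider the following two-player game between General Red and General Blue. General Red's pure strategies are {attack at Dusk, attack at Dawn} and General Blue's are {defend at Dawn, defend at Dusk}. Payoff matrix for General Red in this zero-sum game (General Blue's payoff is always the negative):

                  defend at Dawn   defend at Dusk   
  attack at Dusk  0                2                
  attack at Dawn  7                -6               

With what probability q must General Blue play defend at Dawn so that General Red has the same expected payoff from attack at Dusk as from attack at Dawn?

q = 8/15

Set General Red's expected payoff from attack at Dusk equal to that from attack at Dawn:
  General Red's payoff to attack at Dusk: q·0 + (1−q)·2 = -2q + 2
  General Red's payoff to attack at Dawn: q·7 + (1−q)·(-6) = 13q - 6
  -2q + 2 = 13q - 6  ⇒  -15q = -8  ⇒  q = 8/15.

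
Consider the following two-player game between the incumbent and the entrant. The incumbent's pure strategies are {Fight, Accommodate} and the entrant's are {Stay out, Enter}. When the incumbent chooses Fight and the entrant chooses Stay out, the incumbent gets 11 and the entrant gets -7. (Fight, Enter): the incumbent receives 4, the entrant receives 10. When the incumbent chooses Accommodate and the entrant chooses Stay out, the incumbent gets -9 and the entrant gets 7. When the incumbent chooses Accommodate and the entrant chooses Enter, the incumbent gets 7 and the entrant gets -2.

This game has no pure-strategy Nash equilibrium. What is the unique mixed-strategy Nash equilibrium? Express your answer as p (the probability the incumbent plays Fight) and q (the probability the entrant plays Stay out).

p = 9/26, q = 3/23

Set the entrant's expected payoff from Stay out equal to that from Enter:
  the entrant's payoff from Stay out: p·(-7) + (1−p)·7 = -14p + 7
  the entrant's payoff from Enter: p·10 + (1−p)·(-2) = 12p - 2
  -14p + 7 = 12p - 2  ⇒  -26p = -9  ⇒  p = 9/26.
In a mixed equilibrium the incumbent is indifferent between Fight and Accommodate; this condition fixes q.
  the incumbent's payoff from Fight: q·11 + (1−q)·4 = 7q + 4
  the incumbent's payoff from Accommodate: q·(-9) + (1−q)·7 = -16q + 7
  7q + 4 = -16q + 7  ⇒  23q = 3  ⇒  q = 3/23.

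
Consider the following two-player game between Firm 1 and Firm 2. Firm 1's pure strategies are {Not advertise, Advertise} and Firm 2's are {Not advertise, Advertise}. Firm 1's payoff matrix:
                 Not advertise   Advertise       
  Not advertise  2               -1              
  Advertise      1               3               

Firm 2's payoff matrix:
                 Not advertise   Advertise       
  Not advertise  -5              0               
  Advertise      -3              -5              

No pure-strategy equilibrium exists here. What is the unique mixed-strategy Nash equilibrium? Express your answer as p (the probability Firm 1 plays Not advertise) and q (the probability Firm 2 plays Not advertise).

Firm 2's indifference between Not advertise and Advertise determines Firm 1's mixing probability p:
  Firm 2's payoff to Not advertise: p·(-5) + (1−p)·(-3) = -2p - 3
  Firm 2's payoff to Advertise: p·0 + (1−p)·(-5) = 5p - 5
  -2p - 3 = 5p - 5  ⇒  -7p = -2  ⇒  p = 2/7.
Set Firm 1's expected payoff from Not advertise equal to that from Advertise:
  Firm 1's payoff to Not advertise: q·2 + (1−q)·(-1) = 3q - 1
  Firm 1's payoff to Advertise: q·1 + (1−q)·3 = -2q + 3
  3q - 1 = -2q + 3  ⇒  5q = 4  ⇒  q = 4/5.

p = 2/7, q = 4/5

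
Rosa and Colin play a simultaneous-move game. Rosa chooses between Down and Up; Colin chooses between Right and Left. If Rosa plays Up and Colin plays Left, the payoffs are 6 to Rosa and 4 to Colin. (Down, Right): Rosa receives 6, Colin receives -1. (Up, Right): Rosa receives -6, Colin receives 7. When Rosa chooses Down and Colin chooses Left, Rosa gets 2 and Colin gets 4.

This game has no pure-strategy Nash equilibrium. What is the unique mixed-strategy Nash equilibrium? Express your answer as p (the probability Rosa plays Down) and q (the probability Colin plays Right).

p = 3/8, q = 1/4

Rosa's mix must leave Colin indifferent between Right and Left.
  Colin's payoff from Right: p·(-1) + (1−p)·7 = -8p + 7
  Colin's payoff from Left: p·4 + (1−p)·4 = 4
  -8p + 7 = 4  ⇒  -8p = -3  ⇒  p = 3/8.
Set Rosa's expected payoff from Down equal to that from Up:
  Rosa's payoff from Down: q·6 + (1−q)·2 = 4q + 2
  Rosa's payoff from Up: q·(-6) + (1−q)·6 = -12q + 6
  4q + 2 = -12q + 6  ⇒  16q = 4  ⇒  q = 1/4.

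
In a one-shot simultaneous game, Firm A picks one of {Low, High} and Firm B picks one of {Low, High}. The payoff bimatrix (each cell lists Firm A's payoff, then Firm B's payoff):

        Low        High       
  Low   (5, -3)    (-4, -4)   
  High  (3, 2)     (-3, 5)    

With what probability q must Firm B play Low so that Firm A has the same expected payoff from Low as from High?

q = 1/3

Firm A's indifference between Low and High determines Firm B's mixing probability q:
  Firm A's expected payoff from Low: q·5 + (1−q)·(-4) = 9q - 4
  Firm A's expected payoff from High: q·3 + (1−q)·(-3) = 6q - 3
  9q - 4 = 6q - 3  ⇒  3q = 1  ⇒  q = 1/3.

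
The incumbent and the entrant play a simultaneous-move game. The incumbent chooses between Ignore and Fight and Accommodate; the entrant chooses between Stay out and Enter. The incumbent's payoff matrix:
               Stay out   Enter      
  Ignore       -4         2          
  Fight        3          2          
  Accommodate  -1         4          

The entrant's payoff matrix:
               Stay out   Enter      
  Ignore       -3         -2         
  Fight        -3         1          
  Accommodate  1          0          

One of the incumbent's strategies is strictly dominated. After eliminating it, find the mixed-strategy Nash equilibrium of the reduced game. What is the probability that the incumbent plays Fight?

p = 1/5

The incumbent's strategy Ignore is strictly dominated by Accommodate: -1 > -4 and 4 > 2. Eliminate Ignore.
Set the entrant's expected payoff from Stay out equal to that from Enter:
  the entrant's payoff from Stay out: p·(-3) + (1−p)·1 = -4p + 1
  the entrant's payoff from Enter: p·1 + (1−p)·0 = p
  -4p + 1 = p  ⇒  -5p = -1  ⇒  p = 1/5.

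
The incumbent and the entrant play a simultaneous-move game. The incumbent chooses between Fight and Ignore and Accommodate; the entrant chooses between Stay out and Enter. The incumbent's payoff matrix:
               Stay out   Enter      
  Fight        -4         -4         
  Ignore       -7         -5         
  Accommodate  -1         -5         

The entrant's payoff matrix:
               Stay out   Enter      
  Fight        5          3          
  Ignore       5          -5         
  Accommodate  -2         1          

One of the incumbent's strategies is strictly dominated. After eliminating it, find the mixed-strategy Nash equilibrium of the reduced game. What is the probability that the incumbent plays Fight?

The incumbent's strategy Ignore is strictly dominated by Fight: -4 > -7 and -4 > -5. Eliminate Ignore.
In a mixed equilibrium the entrant is indifferent between Stay out and Enter; this condition fixes p.
  the entrant's expected payoff from Stay out: p·5 + (1−p)·(-2) = 7p - 2
  the entrant's expected payoff from Enter: p·3 + (1−p)·1 = 2p + 1
  7p - 2 = 2p + 1  ⇒  5p = 3  ⇒  p = 3/5.

p = 3/5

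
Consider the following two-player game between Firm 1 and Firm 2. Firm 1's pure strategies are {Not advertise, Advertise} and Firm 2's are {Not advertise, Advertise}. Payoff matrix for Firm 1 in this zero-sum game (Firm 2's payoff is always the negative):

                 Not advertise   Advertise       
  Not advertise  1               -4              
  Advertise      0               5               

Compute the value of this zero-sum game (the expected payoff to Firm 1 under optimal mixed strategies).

Firm 2's mix must leave Firm 1 indifferent between Not advertise and Advertise.
  Firm 1's expected payoff from Not advertise: q·1 + (1−q)·(-4) = 5q - 4
  Firm 1's expected payoff from Advertise: q·0 + (1−q)·5 = -5q + 5
  5q - 4 = -5q + 5  ⇒  10q = 9  ⇒  q = 9/10.
The value is Firm 1's expected payoff against this mix (using Not advertise): (9/10)·1 + (1/10)·(-4) = 1/2.

v = 1/2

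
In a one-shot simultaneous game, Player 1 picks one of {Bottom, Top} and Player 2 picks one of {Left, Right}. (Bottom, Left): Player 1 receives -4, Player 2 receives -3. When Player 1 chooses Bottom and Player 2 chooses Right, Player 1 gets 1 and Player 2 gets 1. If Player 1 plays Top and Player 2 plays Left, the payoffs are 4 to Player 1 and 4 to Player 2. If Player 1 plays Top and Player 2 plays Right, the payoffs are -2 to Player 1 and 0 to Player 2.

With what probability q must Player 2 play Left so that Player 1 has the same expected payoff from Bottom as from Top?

Set Player 1's expected payoff from Bottom equal to that from Top:
  Player 1's payoff from Bottom: q·(-4) + (1−q)·1 = -5q + 1
  Player 1's payoff from Top: q·4 + (1−q)·(-2) = 6q - 2
  -5q + 1 = 6q - 2  ⇒  -11q = -3  ⇒  q = 3/11.

q = 3/11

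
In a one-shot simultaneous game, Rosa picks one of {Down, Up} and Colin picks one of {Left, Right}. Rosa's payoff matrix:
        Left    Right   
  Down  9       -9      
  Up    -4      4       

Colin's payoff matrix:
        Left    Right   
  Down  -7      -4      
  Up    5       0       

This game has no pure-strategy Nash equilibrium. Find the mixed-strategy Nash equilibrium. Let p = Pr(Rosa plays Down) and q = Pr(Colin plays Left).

Set Colin's expected payoff from Left equal to that from Right:
  Colin's payoff from Left: p·(-7) + (1−p)·5 = -12p + 5
  Colin's payoff from Right: p·(-4) + (1−p)·0 = -4p
  -12p + 5 = -4p  ⇒  -8p = -5  ⇒  p = 5/8.
In a mixed equilibrium Rosa is indifferent between Down and Up; this condition fixes q.
  Rosa's payoff to Down: q·9 + (1−q)·(-9) = 18q - 9
  Rosa's payoff to Up: q·(-4) + (1−q)·4 = -8q + 4
  18q - 9 = -8q + 4  ⇒  26q = 13  ⇒  q = 1/2.

p = 5/8, q = 1/2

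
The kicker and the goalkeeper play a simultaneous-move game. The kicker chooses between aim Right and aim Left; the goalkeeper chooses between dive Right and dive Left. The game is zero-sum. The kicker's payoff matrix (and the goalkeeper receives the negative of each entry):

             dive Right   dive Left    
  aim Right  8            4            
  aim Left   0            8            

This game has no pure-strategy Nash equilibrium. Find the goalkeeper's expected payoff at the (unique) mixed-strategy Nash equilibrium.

-16/3

The goalkeeper's indifference between dive Right and dive Left determines the kicker's mixing probability p:
  the goalkeeper's payoff to dive Right: p·(-8) + (1−p)·0 = -8p
  the goalkeeper's payoff to dive Left: p·(-4) + (1−p)·(-8) = 4p - 8
  -8p = 4p - 8  ⇒  -12p = -8  ⇒  p = 2/3.
At equilibrium the goalkeeper is indifferent across columns, so the goalkeeper's payoff equals the payoff from dive Right: (2/3)·(-8) + (1/3)·0 = -16/3.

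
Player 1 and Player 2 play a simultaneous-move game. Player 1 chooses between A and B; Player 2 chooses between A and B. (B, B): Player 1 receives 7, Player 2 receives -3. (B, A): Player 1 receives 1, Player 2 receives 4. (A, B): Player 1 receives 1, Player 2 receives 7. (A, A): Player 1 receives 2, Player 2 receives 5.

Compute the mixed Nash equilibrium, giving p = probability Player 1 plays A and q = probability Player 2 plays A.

Player 1's mix must leave Player 2 indifferent between A and B.
  Player 2's payoff to A: p·5 + (1−p)·4 = p + 4
  Player 2's payoff to B: p·7 + (1−p)·(-3) = 10p - 3
  p + 4 = 10p - 3  ⇒  -9p = -7  ⇒  p = 7/9.
Player 1's indifference between A and B determines Player 2's mixing probability q:
  Player 1's expected payoff from A: q·2 + (1−q)·1 = q + 1
  Player 1's expected payoff from B: q·1 + (1−q)·7 = -6q + 7
  q + 1 = -6q + 7  ⇒  7q = 6  ⇒  q = 6/7.

p = 7/9, q = 6/7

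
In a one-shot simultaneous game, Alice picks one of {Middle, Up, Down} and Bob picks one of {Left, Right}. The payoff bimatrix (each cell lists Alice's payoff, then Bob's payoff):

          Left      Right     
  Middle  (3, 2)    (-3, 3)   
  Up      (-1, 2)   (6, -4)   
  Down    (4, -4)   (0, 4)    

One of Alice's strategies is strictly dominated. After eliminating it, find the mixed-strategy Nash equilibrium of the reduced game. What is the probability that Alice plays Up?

Alice's strategy Middle is strictly dominated by Down: 4 > 3 and 0 > -3. Eliminate Middle.
Alice's mix must leave Bob indifferent between Left and Right.
  Bob's payoff from Left: p·2 + (1−p)·(-4) = 6p - 4
  Bob's payoff from Right: p·(-4) + (1−p)·4 = -8p + 4
  6p - 4 = -8p + 4  ⇒  14p = 8  ⇒  p = 4/7.

p = 4/7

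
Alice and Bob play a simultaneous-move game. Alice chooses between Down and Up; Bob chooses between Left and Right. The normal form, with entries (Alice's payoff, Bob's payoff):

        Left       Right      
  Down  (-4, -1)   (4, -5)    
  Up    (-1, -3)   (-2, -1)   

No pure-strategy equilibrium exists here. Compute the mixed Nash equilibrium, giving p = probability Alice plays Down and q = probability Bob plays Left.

p = 1/3, q = 2/3

For Bob to be willing to mix, Bob must be indifferent between Left and Right, which pins down Alice's mix.
  Bob's expected payoff from Left: p·(-1) + (1−p)·(-3) = 2p - 3
  Bob's expected payoff from Right: p·(-5) + (1−p)·(-1) = -4p - 1
  2p - 3 = -4p - 1  ⇒  6p = 2  ⇒  p = 1/3.
For Alice to be willing to mix, Alice must be indifferent between Down and Up, which pins down Bob's mix.
  Alice's payoff to Down: q·(-4) + (1−q)·4 = -8q + 4
  Alice's payoff to Up: q·(-1) + (1−q)·(-2) = q - 2
  -8q + 4 = q - 2  ⇒  -9q = -6  ⇒  q = 2/3.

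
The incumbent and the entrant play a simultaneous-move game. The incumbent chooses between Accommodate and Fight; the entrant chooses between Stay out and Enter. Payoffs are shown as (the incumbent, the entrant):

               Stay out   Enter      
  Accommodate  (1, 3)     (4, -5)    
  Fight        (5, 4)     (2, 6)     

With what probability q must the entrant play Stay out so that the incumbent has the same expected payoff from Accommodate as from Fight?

Set the incumbent's expected payoff from Accommodate equal to that from Fight:
  the incumbent's payoff to Accommodate: q·1 + (1−q)·4 = -3q + 4
  the incumbent's payoff to Fight: q·5 + (1−q)·2 = 3q + 2
  -3q + 4 = 3q + 2  ⇒  -6q = -2  ⇒  q = 1/3.

q = 1/3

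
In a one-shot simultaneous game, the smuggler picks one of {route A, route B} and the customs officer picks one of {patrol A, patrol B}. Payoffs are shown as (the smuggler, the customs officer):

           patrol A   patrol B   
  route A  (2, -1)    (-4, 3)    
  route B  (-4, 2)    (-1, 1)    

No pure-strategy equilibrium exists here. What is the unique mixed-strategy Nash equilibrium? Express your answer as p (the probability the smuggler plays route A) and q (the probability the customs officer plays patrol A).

p = 1/5, q = 1/3

For the customs officer to be willing to mix, the customs officer must be indifferent between patrol A and patrol B, which pins down the smuggler's mix.
  the customs officer's expected payoff from patrol A: p·(-1) + (1−p)·2 = -3p + 2
  the customs officer's expected payoff from patrol B: p·3 + (1−p)·1 = 2p + 1
  -3p + 2 = 2p + 1  ⇒  -5p = -1  ⇒  p = 1/5.
The smuggler's indifference between route A and route B determines the customs officer's mixing probability q:
  the smuggler's expected payoff from route A: q·2 + (1−q)·(-4) = 6q - 4
  the smuggler's expected payoff from route B: q·(-4) + (1−q)·(-1) = -3q - 1
  6q - 4 = -3q - 1  ⇒  9q = 3  ⇒  q = 1/3.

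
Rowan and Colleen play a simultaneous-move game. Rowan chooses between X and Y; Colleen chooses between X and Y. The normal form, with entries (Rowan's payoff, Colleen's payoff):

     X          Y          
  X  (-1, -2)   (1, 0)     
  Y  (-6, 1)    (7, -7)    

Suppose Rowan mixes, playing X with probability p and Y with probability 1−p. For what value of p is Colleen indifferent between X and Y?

Rowan's mix must leave Colleen indifferent between X and Y.
  Colleen's payoff from X: p·(-2) + (1−p)·1 = -3p + 1
  Colleen's payoff from Y: p·0 + (1−p)·(-7) = 7p - 7
  -3p + 1 = 7p - 7  ⇒  -10p = -8  ⇒  p = 4/5.

p = 4/5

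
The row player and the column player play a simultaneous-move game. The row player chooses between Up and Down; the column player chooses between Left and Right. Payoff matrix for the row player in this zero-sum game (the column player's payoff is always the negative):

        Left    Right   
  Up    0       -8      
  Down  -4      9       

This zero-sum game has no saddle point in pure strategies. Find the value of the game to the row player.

v = -32/21

The row player's indifference between Up and Down determines the column player's mixing probability q:
  the row player's expected payoff from Up: q·0 + (1−q)·(-8) = 8q - 8
  the row player's expected payoff from Down: q·(-4) + (1−q)·9 = -13q + 9
  8q - 8 = -13q + 9  ⇒  21q = 17  ⇒  q = 17/21.
The value is the row player's expected payoff against this mix (using Up): (17/21)·0 + (4/21)·(-8) = -32/21.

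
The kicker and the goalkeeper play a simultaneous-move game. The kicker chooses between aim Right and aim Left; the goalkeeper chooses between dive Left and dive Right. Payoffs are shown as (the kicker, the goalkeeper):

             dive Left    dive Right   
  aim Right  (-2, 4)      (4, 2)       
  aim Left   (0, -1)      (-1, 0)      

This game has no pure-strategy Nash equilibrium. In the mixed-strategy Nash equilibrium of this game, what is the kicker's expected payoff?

In a mixed equilibrium the kicker is indifferent between aim Right and aim Left; this condition fixes q.
  the kicker's expected payoff from aim Right: q·(-2) + (1−q)·4 = -6q + 4
  the kicker's expected payoff from aim Left: q·0 + (1−q)·(-1) = q - 1
  -6q + 4 = q - 1  ⇒  -7q = -5  ⇒  q = 5/7.
At equilibrium the kicker is indifferent across rows, so the kicker's payoff equals the payoff from aim Right: (5/7)·(-2) + (2/7)·4 = -2/7.

-2/7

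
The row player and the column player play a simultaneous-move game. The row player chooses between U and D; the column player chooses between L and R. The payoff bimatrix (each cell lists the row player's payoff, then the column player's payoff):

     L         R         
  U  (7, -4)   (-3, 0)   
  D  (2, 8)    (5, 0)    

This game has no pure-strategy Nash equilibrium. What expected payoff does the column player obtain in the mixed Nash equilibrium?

The column player's indifference between L and R determines the row player's mixing probability p:
  the column player's expected payoff from L: p·(-4) + (1−p)·8 = -12p + 8
  the column player's expected payoff from R: p·0 + (1−p)·0 = 0
  -12p + 8 = 0  ⇒  -12p = -8  ⇒  p = 2/3.
At equilibrium the column player is indifferent across columns, so the column player's payoff equals the payoff from L: (2/3)·(-4) + (1/3)·8 = 0.

0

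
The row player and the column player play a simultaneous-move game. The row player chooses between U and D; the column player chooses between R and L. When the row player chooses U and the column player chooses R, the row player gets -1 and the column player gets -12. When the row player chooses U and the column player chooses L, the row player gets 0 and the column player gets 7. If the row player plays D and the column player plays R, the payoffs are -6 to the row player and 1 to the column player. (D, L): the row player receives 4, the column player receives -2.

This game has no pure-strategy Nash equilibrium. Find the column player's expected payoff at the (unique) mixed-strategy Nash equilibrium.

-17/22

The row player's mix must leave the column player indifferent between R and L.
  the column player's expected payoff from R: p·(-12) + (1−p)·1 = -13p + 1
  the column player's expected payoff from L: p·7 + (1−p)·(-2) = 9p - 2
  -13p + 1 = 9p - 2  ⇒  -22p = -3  ⇒  p = 3/22.
At equilibrium the column player is indifferent across columns, so the column player's payoff equals the payoff from R: (3/22)·(-12) + (19/22)·1 = -17/22.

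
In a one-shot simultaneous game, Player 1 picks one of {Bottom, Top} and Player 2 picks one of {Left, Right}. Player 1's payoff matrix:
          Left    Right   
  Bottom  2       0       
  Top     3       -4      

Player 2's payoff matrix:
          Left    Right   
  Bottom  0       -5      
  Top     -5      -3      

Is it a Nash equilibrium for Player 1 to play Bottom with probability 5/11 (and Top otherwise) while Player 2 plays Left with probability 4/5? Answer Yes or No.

Given Player 1's mix p = 5/11, Player 2's payoff from Left is -30/11 but from Right is -43/11. Player 2 strictly prefers Left, so Player 2 would not mix.
So the proposed profile is not a Nash equilibrium.

No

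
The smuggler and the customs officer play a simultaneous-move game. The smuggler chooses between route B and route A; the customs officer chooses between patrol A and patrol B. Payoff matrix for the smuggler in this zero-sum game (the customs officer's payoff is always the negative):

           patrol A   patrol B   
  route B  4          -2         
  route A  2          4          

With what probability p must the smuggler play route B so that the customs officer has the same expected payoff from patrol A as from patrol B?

p = 1/4

For the customs officer to be willing to mix, the customs officer must be indifferent between patrol A and patrol B, which pins down the smuggler's mix.
  the customs officer's payoff to patrol A: p·(-4) + (1−p)·(-2) = -2p - 2
  the customs officer's payoff to patrol B: p·2 + (1−p)·(-4) = 6p - 4
  -2p - 2 = 6p - 4  ⇒  -8p = -2  ⇒  p = 1/4.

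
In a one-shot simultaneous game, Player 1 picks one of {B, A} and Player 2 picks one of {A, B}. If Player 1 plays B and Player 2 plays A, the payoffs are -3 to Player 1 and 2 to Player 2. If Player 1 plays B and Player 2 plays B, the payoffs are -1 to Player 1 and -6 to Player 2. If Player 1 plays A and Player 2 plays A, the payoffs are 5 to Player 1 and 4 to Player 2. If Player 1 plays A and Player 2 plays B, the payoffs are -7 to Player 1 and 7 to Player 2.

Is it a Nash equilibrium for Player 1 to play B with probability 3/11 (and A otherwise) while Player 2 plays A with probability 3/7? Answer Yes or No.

Check Player 2's indifference given Player 1's mix p = 3/11:
  payoff from A = 38/11; payoff from B = 38/11 — equal.
Check Player 1's indifference given Player 2's mix q = 3/7:
  payoff from B = -13/7; payoff from A = -13/7 — equal.
Both players are indifferent, so neither can profitably deviate.

Yes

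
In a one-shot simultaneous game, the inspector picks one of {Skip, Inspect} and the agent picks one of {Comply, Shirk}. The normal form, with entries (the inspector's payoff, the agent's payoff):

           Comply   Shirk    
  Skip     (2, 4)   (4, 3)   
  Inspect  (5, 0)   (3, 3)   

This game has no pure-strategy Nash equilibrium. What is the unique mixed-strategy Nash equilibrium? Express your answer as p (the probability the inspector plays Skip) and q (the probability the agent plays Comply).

For the agent to be willing to mix, the agent must be indifferent between Comply and Shirk, which pins down the inspector's mix.
  the agent's expected payoff from Comply: p·4 + (1−p)·0 = 4p
  the agent's expected payoff from Shirk: p·3 + (1−p)·3 = 3
  4p = 3  ⇒  4p = 3  ⇒  p = 3/4.
For the inspector to be willing to mix, the inspector must be indifferent between Skip and Inspect, which pins down the agent's mix.
  the inspector's expected payoff from Skip: q·2 + (1−q)·4 = -2q + 4
  the inspector's expected payoff from Inspect: q·5 + (1−q)·3 = 2q + 3
  -2q + 4 = 2q + 3  ⇒  -4q = -1  ⇒  q = 1/4.

p = 3/4, q = 1/4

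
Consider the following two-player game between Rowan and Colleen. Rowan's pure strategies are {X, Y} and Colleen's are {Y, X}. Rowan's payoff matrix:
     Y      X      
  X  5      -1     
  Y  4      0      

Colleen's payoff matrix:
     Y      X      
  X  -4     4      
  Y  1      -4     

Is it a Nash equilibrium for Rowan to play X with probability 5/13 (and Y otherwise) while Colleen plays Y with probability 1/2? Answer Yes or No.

Check Colleen's indifference given Rowan's mix p = 5/13:
  payoff from Y = -12/13; payoff from X = -12/13 — equal.
Check Rowan's indifference given Colleen's mix q = 1/2:
  payoff from X = 2; payoff from Y = 2 — equal.
Both players are indifferent, so neither can profitably deviate.

Yes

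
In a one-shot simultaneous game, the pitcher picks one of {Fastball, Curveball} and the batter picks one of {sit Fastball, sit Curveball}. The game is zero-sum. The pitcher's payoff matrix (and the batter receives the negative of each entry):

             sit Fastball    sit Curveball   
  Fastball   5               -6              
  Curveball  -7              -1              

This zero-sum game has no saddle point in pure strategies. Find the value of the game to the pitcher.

v = -47/17

For the pitcher to be willing to mix, the pitcher must be indifferent between Fastball and Curveball, which pins down the batter's mix.
  the pitcher's expected payoff from Fastball: q·5 + (1−q)·(-6) = 11q - 6
  the pitcher's expected payoff from Curveball: q·(-7) + (1−q)·(-1) = -6q - 1
  11q - 6 = -6q - 1  ⇒  17q = 5  ⇒  q = 5/17.
The value is the pitcher's expected payoff against this mix (using Fastball): (5/17)·5 + (12/17)·(-6) = -47/17.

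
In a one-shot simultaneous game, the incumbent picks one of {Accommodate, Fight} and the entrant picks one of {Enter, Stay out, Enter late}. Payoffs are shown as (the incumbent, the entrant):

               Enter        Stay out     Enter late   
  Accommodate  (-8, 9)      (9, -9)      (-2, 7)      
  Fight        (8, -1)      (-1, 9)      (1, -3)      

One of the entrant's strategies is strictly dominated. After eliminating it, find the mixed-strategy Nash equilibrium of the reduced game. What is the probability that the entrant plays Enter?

q = 5/13

The entrant's strategy Enter late is strictly dominated by Enter: 9 > 7 and -1 > -3. Eliminate Enter late.
The incumbent's indifference between Accommodate and Fight determines the entrant's mixing probability q:
  the incumbent's expected payoff from Accommodate: q·(-8) + (1−q)·9 = -17q + 9
  the incumbent's expected payoff from Fight: q·8 + (1−q)·(-1) = 9q - 1
  -17q + 9 = 9q - 1  ⇒  -26q = -10  ⇒  q = 5/13.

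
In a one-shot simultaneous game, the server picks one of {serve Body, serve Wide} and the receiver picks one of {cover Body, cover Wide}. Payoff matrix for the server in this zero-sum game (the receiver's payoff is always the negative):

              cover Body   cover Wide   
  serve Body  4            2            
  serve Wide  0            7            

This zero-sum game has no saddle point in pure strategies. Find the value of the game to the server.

v = 28/9

The server's indifference between serve Body and serve Wide determines the receiver's mixing probability q:
  the server's payoff from serve Body: q·4 + (1−q)·2 = 2q + 2
  the server's payoff from serve Wide: q·0 + (1−q)·7 = -7q + 7
  2q + 2 = -7q + 7  ⇒  9q = 5  ⇒  q = 5/9.
The value is the server's expected payoff against this mix (using serve Body): (5/9)·4 + (4/9)·2 = 28/9.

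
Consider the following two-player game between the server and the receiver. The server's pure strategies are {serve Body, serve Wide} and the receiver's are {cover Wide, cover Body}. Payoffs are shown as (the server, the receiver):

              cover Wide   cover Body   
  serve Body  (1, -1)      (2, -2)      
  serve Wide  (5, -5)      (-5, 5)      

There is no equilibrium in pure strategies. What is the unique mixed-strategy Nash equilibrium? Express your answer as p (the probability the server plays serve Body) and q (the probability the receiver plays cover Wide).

p = 10/11, q = 7/11

The receiver's indifference between cover Wide and cover Body determines the server's mixing probability p:
  the receiver's payoff from cover Wide: p·(-1) + (1−p)·(-5) = 4p - 5
  the receiver's payoff from cover Body: p·(-2) + (1−p)·5 = -7p + 5
  4p - 5 = -7p + 5  ⇒  11p = 10  ⇒  p = 10/11.
Set the server's expected payoff from serve Body equal to that from serve Wide:
  the server's payoff to serve Body: q·1 + (1−q)·2 = -q + 2
  the server's payoff to serve Wide: q·5 + (1−q)·(-5) = 10q - 5
  -q + 2 = 10q - 5  ⇒  -11q = -7  ⇒  q = 7/11.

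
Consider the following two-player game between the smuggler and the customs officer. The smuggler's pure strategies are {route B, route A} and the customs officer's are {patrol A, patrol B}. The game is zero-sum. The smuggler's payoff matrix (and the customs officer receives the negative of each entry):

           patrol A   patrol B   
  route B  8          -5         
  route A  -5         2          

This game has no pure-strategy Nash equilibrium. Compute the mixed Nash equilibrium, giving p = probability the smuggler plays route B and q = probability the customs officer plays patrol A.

For the customs officer to be willing to mix, the customs officer must be indifferent between patrol A and patrol B, which pins down the smuggler's mix.
  the customs officer's payoff to patrol A: p·(-8) + (1−p)·5 = -13p + 5
  the customs officer's payoff to patrol B: p·5 + (1−p)·(-2) = 7p - 2
  -13p + 5 = 7p - 2  ⇒  -20p = -7  ⇒  p = 7/20.
The customs officer's mix must leave the smuggler indifferent between route B and route A.
  the smuggler's expected payoff from route B: q·8 + (1−q)·(-5) = 13q - 5
  the smuggler's expected payoff from route A: q·(-5) + (1−q)·2 = -7q + 2
  13q - 5 = -7q + 2  ⇒  20q = 7  ⇒  q = 7/20.

p = 7/20, q = 7/20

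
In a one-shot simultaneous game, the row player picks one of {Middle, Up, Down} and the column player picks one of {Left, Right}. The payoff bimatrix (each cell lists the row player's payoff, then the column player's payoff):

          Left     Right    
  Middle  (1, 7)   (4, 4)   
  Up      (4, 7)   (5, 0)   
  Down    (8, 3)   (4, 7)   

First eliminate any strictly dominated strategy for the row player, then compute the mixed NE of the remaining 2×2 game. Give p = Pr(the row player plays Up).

p = 4/11

The row player's strategy Middle is strictly dominated by Up: 4 > 1 and 5 > 4. Eliminate Middle.
For the column player to be willing to mix, the column player must be indifferent between Left and Right, which pins down the row player's mix.
  the column player's expected payoff from Left: p·7 + (1−p)·3 = 4p + 3
  the column player's expected payoff from Right: p·0 + (1−p)·7 = -7p + 7
  4p + 3 = -7p + 7  ⇒  11p = 4  ⇒  p = 4/11.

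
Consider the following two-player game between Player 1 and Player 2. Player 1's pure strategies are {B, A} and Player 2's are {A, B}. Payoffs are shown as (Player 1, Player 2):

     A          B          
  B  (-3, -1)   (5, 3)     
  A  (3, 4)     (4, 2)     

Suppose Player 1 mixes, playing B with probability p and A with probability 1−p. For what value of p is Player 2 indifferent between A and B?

For Player 2 to be willing to mix, Player 2 must be indifferent between A and B, which pins down Player 1's mix.
  Player 2's payoff to A: p·(-1) + (1−p)·4 = -5p + 4
  Player 2's payoff to B: p·3 + (1−p)·2 = p + 2
  -5p + 4 = p + 2  ⇒  -6p = -2  ⇒  p = 1/3.

p = 1/3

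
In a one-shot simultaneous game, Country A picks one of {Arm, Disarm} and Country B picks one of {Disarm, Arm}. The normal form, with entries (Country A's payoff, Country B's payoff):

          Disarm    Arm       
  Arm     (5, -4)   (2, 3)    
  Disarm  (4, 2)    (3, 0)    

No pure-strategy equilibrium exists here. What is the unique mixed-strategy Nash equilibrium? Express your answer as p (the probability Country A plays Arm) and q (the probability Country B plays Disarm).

For Country B to be willing to mix, Country B must be indifferent between Disarm and Arm, which pins down Country A's mix.
  Country B's payoff from Disarm: p·(-4) + (1−p)·2 = -6p + 2
  Country B's payoff from Arm: p·3 + (1−p)·0 = 3p
  -6p + 2 = 3p  ⇒  -9p = -2  ⇒  p = 2/9.
In a mixed equilibrium Country A is indifferent between Arm and Disarm; this condition fixes q.
  Country A's expected payoff from Arm: q·5 + (1−q)·2 = 3q + 2
  Country A's expected payoff from Disarm: q·4 + (1−q)·3 = q + 3
  3q + 2 = q + 3  ⇒  2q = 1  ⇒  q = 1/2.

p = 2/9, q = 1/2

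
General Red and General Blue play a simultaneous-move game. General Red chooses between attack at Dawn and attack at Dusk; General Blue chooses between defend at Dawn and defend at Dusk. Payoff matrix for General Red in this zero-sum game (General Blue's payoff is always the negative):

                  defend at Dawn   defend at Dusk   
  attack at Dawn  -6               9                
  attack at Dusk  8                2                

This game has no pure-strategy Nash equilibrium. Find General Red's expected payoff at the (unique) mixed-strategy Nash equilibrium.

4

General Blue's mix must leave General Red indifferent between attack at Dawn and attack at Dusk.
  General Red's expected payoff from attack at Dawn: q·(-6) + (1−q)·9 = -15q + 9
  General Red's expected payoff from attack at Dusk: q·8 + (1−q)·2 = 6q + 2
  -15q + 9 = 6q + 2  ⇒  -21q = -7  ⇒  q = 1/3.
At equilibrium General Red is indifferent across rows, so General Red's payoff equals the payoff from attack at Dawn: (1/3)·(-6) + (2/3)·9 = 4.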